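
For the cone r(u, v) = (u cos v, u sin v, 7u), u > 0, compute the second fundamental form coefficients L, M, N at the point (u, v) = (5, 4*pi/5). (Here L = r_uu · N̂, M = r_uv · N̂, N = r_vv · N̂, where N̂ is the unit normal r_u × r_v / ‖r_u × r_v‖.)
L = 0;  M = 0;  N = 7*sqrt(2)/2

Compute the unit normal N̂(u, v) = (-7*sqrt(2)*u*cos(v)/(10*Abs(u)), -7*sqrt(2)*u*sin(v)/(10*Abs(u)), sqrt(2)*u/(10*Abs(u))), and the second partials r_uu, r_uv, r_vv. Take dot products:
  L(u, v) = r_uu · N̂ = 0,
  M(u, v) = r_uv · N̂ = 0,
  N(u, v) = r_vv · N̂ = 7*sqrt(2)*u^2/(10*Abs(u)).
Evaluating at (u, v) = (5, 4*pi/5):
  L = 0, M = 0, N = 7*sqrt(2)/2.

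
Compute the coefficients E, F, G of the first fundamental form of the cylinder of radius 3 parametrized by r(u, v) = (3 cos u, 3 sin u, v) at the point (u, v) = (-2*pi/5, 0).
E = 9;  F = 0;  G = 1

Partials: r_u = (-3*sin(u), 3*cos(u), 0), r_v = (0, 0, 1). As functions of (u, v):
  E = r_u · r_u = 9,
  F = r_u · r_v = 0,
  G = r_v · r_v = 1.
Evaluating at (u, v) = (-2*pi/5, 0): E = 9, F = 0, G = 1.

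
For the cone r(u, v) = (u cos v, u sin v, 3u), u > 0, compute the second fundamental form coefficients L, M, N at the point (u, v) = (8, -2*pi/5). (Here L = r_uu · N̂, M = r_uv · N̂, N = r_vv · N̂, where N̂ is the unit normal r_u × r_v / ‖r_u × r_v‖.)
L = 0;  M = 0;  N = 12*sqrt(10)/5

Compute the unit normal N̂(u, v) = (-3*sqrt(10)*u*cos(v)/(10*Abs(u)), -3*sqrt(10)*u*sin(v)/(10*Abs(u)), sqrt(10)*u/(10*Abs(u))), and the second partials r_uu, r_uv, r_vv. Take dot products:
  L(u, v) = r_uu · N̂ = 0,
  M(u, v) = r_uv · N̂ = 0,
  N(u, v) = r_vv · N̂ = 3*sqrt(10)*u^2/(10*Abs(u)).
Evaluating at (u, v) = (8, -2*pi/5):
  L = 0, M = 0, N = 12*sqrt(10)/5.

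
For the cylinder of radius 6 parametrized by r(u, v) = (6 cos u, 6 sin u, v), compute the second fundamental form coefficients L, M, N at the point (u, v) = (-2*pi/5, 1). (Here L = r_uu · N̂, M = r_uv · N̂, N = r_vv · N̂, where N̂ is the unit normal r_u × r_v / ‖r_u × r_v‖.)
L = -6;  M = 0;  N = 0

Compute the unit normal N̂(u, v) = (cos(u), sin(u), 0), and the second partials r_uu, r_uv, r_vv. Take dot products:
  L(u, v) = r_uu · N̂ = -6,
  M(u, v) = r_uv · N̂ = 0,
  N(u, v) = r_vv · N̂ = 0.
Evaluating at (u, v) = (-2*pi/5, 1):
  L = -6, M = 0, N = 0.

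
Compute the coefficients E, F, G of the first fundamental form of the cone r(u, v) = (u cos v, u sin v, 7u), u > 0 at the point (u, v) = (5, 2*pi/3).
E = 50;  F = 0;  G = 25

Partials: r_u = (cos(v), sin(v), 7), r_v = (-u*sin(v), u*cos(v), 0). As functions of (u, v):
  E = r_u · r_u = 50,
  F = r_u · r_v = 0,
  G = r_v · r_v = u^2.
Evaluating at (u, v) = (5, 2*pi/3): E = 50, F = 0, G = 25.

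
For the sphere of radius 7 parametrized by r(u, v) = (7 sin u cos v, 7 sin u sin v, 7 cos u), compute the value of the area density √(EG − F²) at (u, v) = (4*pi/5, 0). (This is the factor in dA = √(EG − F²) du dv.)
√(EG − F²)|_{(4*pi/5, 0)} = 49*sqrt(10 - 2*sqrt(5))/4

E = 49, F = 0, G = 49*sin(u)^2, so EG − F² = 2401*sin(u)^2. Taking the positive square root: √(EG − F²) = 49*Abs(sin(u)). At (u, v) = (4*pi/5, 0): 49*sqrt(10 - 2*sqrt(5))/4.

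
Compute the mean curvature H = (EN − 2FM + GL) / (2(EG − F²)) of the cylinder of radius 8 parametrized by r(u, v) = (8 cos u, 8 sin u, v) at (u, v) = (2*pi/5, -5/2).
H = -1/16

With E = 64, F = 0, G = 1, L = -8, M = 0, N = 0, assemble
  H = (EN − 2FM + GL) / (2(EG − F²)) = -1/16.
At (u, v) = (2*pi/5, -5/2): H = -1/16.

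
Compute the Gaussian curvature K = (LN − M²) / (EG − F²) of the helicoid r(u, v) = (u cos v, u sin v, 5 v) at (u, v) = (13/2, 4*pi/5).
K = -400/72361

Coefficients of the first fundamental form: E = 1, F = 0, G = u^2 + 25.
Coefficients of the second fundamental form: L = 0, M = -5/sqrt(u^2 + 25), N = 0.
Assemble K = (LN − M²)/(EG − F²) = -25/(u^2 + 25)^2. At (u, v) = (13/2, 4*pi/5): K = -400/72361.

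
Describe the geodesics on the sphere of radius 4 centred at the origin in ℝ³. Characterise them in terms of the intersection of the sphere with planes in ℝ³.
Geodesics on the sphere of radius 4 are great circles — circles of radius 4 obtained as the intersection of the sphere with planes through the origin (the centre of the sphere).

A curve α(t) of nonzero constant speed on the sphere of radius 4 is a geodesic iff its acceleration α̈ is everywhere normal to the surface, i.e. parallel to the radial vector α(t). Then d/dt(α × α̇) = α̇ × α̇ + α × α̈ = 0, so α × α̇ is a constant vector n ≠ 0 and α(t) · n = 0 for all t: α lies in the plane through the origin with normal n. The intersection of that plane with the sphere is a circle of radius 4 (a great circle). Conversely, a great circle traversed at constant speed has centripetal acceleration pointing at the origin, hence normal to the sphere, so every great circle is a geodesic.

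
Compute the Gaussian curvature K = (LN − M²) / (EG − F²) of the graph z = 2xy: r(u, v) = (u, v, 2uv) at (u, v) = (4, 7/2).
K = -1/3249

Coefficients of the first fundamental form: E = 4*v^2 + 1, F = 4*u*v, G = 4*u^2 + 1.
Coefficients of the second fundamental form: L = 0, M = 2/sqrt(4*u^2 + 4*v^2 + 1), N = 0.
Assemble K = (LN − M²)/(EG − F²) = -4/(16*u^4 + 32*u^2*v^2 + 8*u^2 + 16*v^4 + 8*v^2 + 1). At (u, v) = (4, 7/2): K = -1/3249.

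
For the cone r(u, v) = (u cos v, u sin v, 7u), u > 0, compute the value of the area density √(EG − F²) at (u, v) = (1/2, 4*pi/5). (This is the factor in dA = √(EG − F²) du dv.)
√(EG − F²)|_{(1/2, 4*pi/5)} = 5*sqrt(2)/2

E = 50, F = 0, G = u^2, so EG − F² = 50*u^2. Taking the positive square root: √(EG − F²) = 5*sqrt(2)*Abs(u). At (u, v) = (1/2, 4*pi/5): 5*sqrt(2)/2.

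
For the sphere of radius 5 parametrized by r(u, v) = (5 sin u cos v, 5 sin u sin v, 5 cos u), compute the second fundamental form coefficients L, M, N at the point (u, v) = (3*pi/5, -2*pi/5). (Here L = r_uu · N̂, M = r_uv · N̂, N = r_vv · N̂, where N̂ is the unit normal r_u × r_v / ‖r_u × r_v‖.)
L = -5;  M = 0;  N = -25/8 - 5*sqrt(5)/8

Compute the unit normal N̂(u, v) = (sin(u)^2*cos(v)/Abs(sin(u)), sin(u)^2*sin(v)/Abs(sin(u)), sin(2*u)/(2*Abs(sin(u)))), and the second partials r_uu, r_uv, r_vv. Take dot products:
  L(u, v) = r_uu · N̂ = -5*sin(u)/Abs(sin(u)),
  M(u, v) = r_uv · N̂ = 0,
  N(u, v) = r_vv · N̂ = -5*sin(u)^3/Abs(sin(u)).
Evaluating at (u, v) = (3*pi/5, -2*pi/5):
  L = -5, M = 0, N = -25/8 - 5*sqrt(5)/8.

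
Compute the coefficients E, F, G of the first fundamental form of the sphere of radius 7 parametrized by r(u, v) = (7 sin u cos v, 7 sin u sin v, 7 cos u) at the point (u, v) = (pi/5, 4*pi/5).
E = 49;  F = 0;  G = 245/8 - 49*sqrt(5)/8

Partials: r_u = (7*cos(u)*cos(v), 7*sin(v)*cos(u), -7*sin(u)), r_v = (-7*sin(u)*sin(v), 7*sin(u)*cos(v), 0). As functions of (u, v):
  E = r_u · r_u = 49,
  F = r_u · r_v = 0,
  G = r_v · r_v = 49*sin(u)^2.
Evaluating at (u, v) = (pi/5, 4*pi/5): E = 49, F = 0, G = 245/8 - 49*sqrt(5)/8.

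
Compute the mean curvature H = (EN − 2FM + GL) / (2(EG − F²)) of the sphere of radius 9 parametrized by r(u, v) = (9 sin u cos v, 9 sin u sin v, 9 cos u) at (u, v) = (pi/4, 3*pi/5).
H = -1/9

With E = 81, F = 0, G = 81*sin(u)^2, L = -9*sin(u)/Abs(sin(u)), M = 0, N = -9*sin(u)^3/Abs(sin(u)), assemble
  H = (EN − 2FM + GL) / (2(EG − F²)) = -sin(u)/(9*Abs(sin(u))).
At (u, v) = (pi/4, 3*pi/5): H = -1/9.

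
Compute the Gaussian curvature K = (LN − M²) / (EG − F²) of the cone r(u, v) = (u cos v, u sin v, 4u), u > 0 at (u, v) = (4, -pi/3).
K = 0

Coefficients of the first fundamental form: E = 17, F = 0, G = u^2.
Coefficients of the second fundamental form: L = 0, M = 0, N = 4*sqrt(17)*u^2/(17*Abs(u)).
Assemble K = (LN − M²)/(EG − F²) = 0. At (u, v) = (4, -pi/3): K = 0.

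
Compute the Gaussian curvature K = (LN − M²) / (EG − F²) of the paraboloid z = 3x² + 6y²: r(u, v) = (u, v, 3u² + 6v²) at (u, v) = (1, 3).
K = 72/1776889

Coefficients of the first fundamental form: E = 36*u^2 + 1, F = 72*u*v, G = 144*v^2 + 1.
Coefficients of the second fundamental form: L = 6/sqrt(36*u^2 + 144*v^2 + 1), M = 0, N = 12/sqrt(36*u^2 + 144*v^2 + 1).
Assemble K = (LN − M²)/(EG − F²) = 72/(1296*u^4 + 10368*u^2*v^2 + 72*u^2 + 20736*v^4 + 288*v^2 + 1). At (u, v) = (1, 3): K = 72/1776889.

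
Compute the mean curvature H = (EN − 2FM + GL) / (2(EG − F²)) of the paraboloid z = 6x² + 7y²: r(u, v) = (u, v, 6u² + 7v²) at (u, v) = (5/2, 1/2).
H = 6607*sqrt(38)/180500

With E = 144*u^2 + 1, F = 168*u*v, G = 196*v^2 + 1, L = 12/sqrt(144*u^2 + 196*v^2 + 1), M = 0, N = 14/sqrt(144*u^2 + 196*v^2 + 1), assemble
  H = (EN − 2FM + GL) / (2(EG − F²)) = (1008*u^2 + 1176*v^2 + 13)/(144*u^2 + 196*v^2 + 1)^(3/2).
At (u, v) = (5/2, 1/2): H = 6607*sqrt(38)/180500.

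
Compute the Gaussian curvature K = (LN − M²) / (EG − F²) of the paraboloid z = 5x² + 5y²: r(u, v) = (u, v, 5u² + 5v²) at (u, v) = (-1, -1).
K = 100/40401

Coefficients of the first fundamental form: E = 100*u^2 + 1, F = 100*u*v, G = 100*v^2 + 1.
Coefficients of the second fundamental form: L = 10/sqrt(100*u^2 + 100*v^2 + 1), M = 0, N = 10/sqrt(100*u^2 + 100*v^2 + 1).
Assemble K = (LN − M²)/(EG − F²) = 100/(10000*u^4 + 20000*u^2*v^2 + 200*u^2 + 10000*v^4 + 200*v^2 + 1). At (u, v) = (-1, -1): K = 100/40401.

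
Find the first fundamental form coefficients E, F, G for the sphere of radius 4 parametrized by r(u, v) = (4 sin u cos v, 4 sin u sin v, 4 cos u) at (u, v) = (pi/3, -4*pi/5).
E = 16;  F = 0;  G = 12

Partials: r_u = (4*cos(u)*cos(v), 4*sin(v)*cos(u), -4*sin(u)), r_v = (-4*sin(u)*sin(v), 4*sin(u)*cos(v), 0). As functions of (u, v):
  E = r_u · r_u = 16,
  F = r_u · r_v = 0,
  G = r_v · r_v = 16*sin(u)^2.
Evaluating at (u, v) = (pi/3, -4*pi/5): E = 16, F = 0, G = 12.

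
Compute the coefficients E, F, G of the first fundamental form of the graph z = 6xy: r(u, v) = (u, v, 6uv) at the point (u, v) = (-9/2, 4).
E = 577;  F = -648;  G = 730

Partials: r_u = (1, 0, 6*v), r_v = (0, 1, 6*u). As functions of (u, v):
  E = r_u · r_u = 36*v^2 + 1,
  F = r_u · r_v = 36*u*v,
  G = r_v · r_v = 36*u^2 + 1.
Evaluating at (u, v) = (-9/2, 4): E = 577, F = -648, G = 730.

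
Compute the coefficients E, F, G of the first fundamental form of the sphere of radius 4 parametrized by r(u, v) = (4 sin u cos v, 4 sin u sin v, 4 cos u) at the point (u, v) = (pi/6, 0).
E = 16;  F = 0;  G = 4

Partials: r_u = (4*cos(u)*cos(v), 4*sin(v)*cos(u), -4*sin(u)), r_v = (-4*sin(u)*sin(v), 4*sin(u)*cos(v), 0). As functions of (u, v):
  E = r_u · r_u = 16,
  F = r_u · r_v = 0,
  G = r_v · r_v = 16*sin(u)^2.
Evaluating at (u, v) = (pi/6, 0): E = 16, F = 0, G = 4.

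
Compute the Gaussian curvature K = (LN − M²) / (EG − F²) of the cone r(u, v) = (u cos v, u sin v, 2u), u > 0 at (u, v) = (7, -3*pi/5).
K = 0

Coefficients of the first fundamental form: E = 5, F = 0, G = u^2.
Coefficients of the second fundamental form: L = 0, M = 0, N = 2*sqrt(5)*u^2/(5*Abs(u)).
Assemble K = (LN − M²)/(EG − F²) = 0. At (u, v) = (7, -3*pi/5): K = 0.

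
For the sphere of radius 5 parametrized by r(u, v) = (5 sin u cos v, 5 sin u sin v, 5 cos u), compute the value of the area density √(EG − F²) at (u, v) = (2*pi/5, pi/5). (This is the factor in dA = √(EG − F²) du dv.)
√(EG − F²)|_{(2*pi/5, pi/5)} = 25*sqrt(2*sqrt(5) + 10)/4

E = 25, F = 0, G = 25*sin(u)^2, so EG − F² = 625*sin(u)^2. Taking the positive square root: √(EG − F²) = 25*Abs(sin(u)). At (u, v) = (2*pi/5, pi/5): 25*sqrt(2*sqrt(5) + 10)/4.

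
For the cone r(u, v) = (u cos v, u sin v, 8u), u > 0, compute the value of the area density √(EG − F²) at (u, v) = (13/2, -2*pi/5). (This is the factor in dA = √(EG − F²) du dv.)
√(EG − F²)|_{(13/2, -2*pi/5)} = 13*sqrt(65)/2

E = 65, F = 0, G = u^2, so EG − F² = 65*u^2. Taking the positive square root: √(EG − F²) = sqrt(65)*Abs(u). At (u, v) = (13/2, -2*pi/5): 13*sqrt(65)/2.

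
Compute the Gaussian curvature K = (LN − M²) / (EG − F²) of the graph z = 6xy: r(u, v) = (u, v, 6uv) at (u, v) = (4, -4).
K = -36/1329409

Coefficients of the first fundamental form: E = 36*v^2 + 1, F = 36*u*v, G = 36*u^2 + 1.
Coefficients of the second fundamental form: L = 0, M = 6/sqrt(36*u^2 + 36*v^2 + 1), N = 0.
Assemble K = (LN − M²)/(EG − F²) = -36/(1296*u^4 + 2592*u^2*v^2 + 72*u^2 + 1296*v^4 + 72*v^2 + 1). At (u, v) = (4, -4): K = -36/1329409.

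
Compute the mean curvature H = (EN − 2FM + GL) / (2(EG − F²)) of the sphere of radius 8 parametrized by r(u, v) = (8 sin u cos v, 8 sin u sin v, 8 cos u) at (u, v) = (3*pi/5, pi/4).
H = -1/8

With E = 64, F = 0, G = 64*sin(u)^2, L = -8*sin(u)/Abs(sin(u)), M = 0, N = -8*sin(u)^3/Abs(sin(u)), assemble
  H = (EN − 2FM + GL) / (2(EG − F²)) = -sin(u)/(8*Abs(sin(u))).
At (u, v) = (3*pi/5, pi/4): H = -1/8.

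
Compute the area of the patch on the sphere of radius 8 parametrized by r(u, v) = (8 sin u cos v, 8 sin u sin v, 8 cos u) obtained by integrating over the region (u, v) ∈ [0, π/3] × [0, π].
Area = 32*pi

Area = ∫∫ √(EG − F²) du dv with √(EG − F²) = 64*Abs(sin(u)). Integrating over [0, π/3] × [0, π] gives 32*pi.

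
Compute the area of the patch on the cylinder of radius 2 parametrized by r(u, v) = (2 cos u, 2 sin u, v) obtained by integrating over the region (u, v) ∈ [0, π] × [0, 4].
Area = 8*pi

Area = ∫∫ √(EG − F²) du dv with √(EG − F²) = 2. Integrating over [0, π] × [0, 4] gives 8*pi.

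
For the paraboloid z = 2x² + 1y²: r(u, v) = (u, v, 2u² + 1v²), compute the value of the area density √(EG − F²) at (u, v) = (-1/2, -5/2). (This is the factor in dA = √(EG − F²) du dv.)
√(EG − F²)|_{(-1/2, -5/2)} = sqrt(30)

E = 16*u^2 + 1, F = 8*u*v, G = 4*v^2 + 1, so EG − F² = 16*u^2 + 4*v^2 + 1. Taking the positive square root: √(EG − F²) = sqrt(16*u^2 + 4*v^2 + 1). At (u, v) = (-1/2, -5/2): sqrt(30).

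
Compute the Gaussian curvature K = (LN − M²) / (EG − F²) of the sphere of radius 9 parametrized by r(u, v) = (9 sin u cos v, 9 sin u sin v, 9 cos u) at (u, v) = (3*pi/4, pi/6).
K = 1/81

Coefficients of the first fundamental form: E = 81, F = 0, G = 81*sin(u)^2.
Coefficients of the second fundamental form: L = -9*sin(u)/Abs(sin(u)), M = 0, N = -9*sin(u)^3/Abs(sin(u)).
Assemble K = (LN − M²)/(EG − F²) = 1/81. At (u, v) = (3*pi/4, pi/6): K = 1/81.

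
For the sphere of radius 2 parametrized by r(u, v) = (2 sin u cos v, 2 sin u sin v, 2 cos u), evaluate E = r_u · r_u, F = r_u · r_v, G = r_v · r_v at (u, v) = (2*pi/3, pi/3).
E = 4;  F = 0;  G = 3

Partials: r_u = (2*cos(u)*cos(v), 2*sin(v)*cos(u), -2*sin(u)), r_v = (-2*sin(u)*sin(v), 2*sin(u)*cos(v), 0). As functions of (u, v):
  E = r_u · r_u = 4,
  F = r_u · r_v = 0,
  G = r_v · r_v = 4*sin(u)^2.
Evaluating at (u, v) = (2*pi/3, pi/3): E = 4, F = 0, G = 3.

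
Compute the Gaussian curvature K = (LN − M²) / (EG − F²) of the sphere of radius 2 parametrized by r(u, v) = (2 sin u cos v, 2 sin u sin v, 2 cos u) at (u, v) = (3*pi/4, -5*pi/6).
K = 1/4

Coefficients of the first fundamental form: E = 4, F = 0, G = 4*sin(u)^2.
Coefficients of the second fundamental form: L = -2*sin(u)/Abs(sin(u)), M = 0, N = -2*sin(u)^3/Abs(sin(u)).
Assemble K = (LN − M²)/(EG − F²) = 1/4. At (u, v) = (3*pi/4, -5*pi/6): K = 1/4.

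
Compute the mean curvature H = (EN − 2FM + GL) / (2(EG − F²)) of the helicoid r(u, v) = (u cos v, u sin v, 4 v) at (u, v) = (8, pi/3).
H = 0

With E = 1, F = 0, G = u^2 + 16, L = 0, M = -4/sqrt(u^2 + 16), N = 0, assemble
  H = (EN − 2FM + GL) / (2(EG − F²)) = 0.
At (u, v) = (8, pi/3): H = 0.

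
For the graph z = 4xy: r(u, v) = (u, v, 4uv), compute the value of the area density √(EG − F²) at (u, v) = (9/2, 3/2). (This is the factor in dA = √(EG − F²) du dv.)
√(EG − F²)|_{(9/2, 3/2)} = 19

E = 16*v^2 + 1, F = 16*u*v, G = 16*u^2 + 1, so EG − F² = 16*u^2 + 16*v^2 + 1. Taking the positive square root: √(EG − F²) = sqrt(16*u^2 + 16*v^2 + 1). At (u, v) = (9/2, 3/2): 19.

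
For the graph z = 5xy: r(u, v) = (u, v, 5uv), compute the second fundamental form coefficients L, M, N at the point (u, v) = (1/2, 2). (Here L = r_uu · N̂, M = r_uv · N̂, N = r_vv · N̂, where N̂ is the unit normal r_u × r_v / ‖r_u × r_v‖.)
L = 0;  M = 10*sqrt(429)/429;  N = 0

Compute the unit normal N̂(u, v) = (-5*v/sqrt(25*u^2 + 25*v^2 + 1), -5*u/sqrt(25*u^2 + 25*v^2 + 1), 1/sqrt(25*u^2 + 25*v^2 + 1)), and the second partials r_uu, r_uv, r_vv. Take dot products:
  L(u, v) = r_uu · N̂ = 0,
  M(u, v) = r_uv · N̂ = 5/sqrt(25*u^2 + 25*v^2 + 1),
  N(u, v) = r_vv · N̂ = 0.
Evaluating at (u, v) = (1/2, 2):
  L = 0, M = 10*sqrt(429)/429, N = 0.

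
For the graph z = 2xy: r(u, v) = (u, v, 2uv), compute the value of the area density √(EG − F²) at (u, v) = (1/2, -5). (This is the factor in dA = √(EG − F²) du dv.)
√(EG − F²)|_{(1/2, -5)} = sqrt(102)

E = 4*v^2 + 1, F = 4*u*v, G = 4*u^2 + 1, so EG − F² = 4*u^2 + 4*v^2 + 1. Taking the positive square root: √(EG − F²) = sqrt(4*u^2 + 4*v^2 + 1). At (u, v) = (1/2, -5): sqrt(102).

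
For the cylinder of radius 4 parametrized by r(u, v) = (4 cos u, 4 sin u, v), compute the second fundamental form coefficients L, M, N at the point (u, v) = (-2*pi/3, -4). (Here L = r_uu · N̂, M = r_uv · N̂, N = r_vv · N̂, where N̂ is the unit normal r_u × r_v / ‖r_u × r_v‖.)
L = -4;  M = 0;  N = 0

Compute the unit normal N̂(u, v) = (cos(u), sin(u), 0), and the second partials r_uu, r_uv, r_vv. Take dot products:
  L(u, v) = r_uu · N̂ = -4,
  M(u, v) = r_uv · N̂ = 0,
  N(u, v) = r_vv · N̂ = 0.
Evaluating at (u, v) = (-2*pi/3, -4):
  L = -4, M = 0, N = 0.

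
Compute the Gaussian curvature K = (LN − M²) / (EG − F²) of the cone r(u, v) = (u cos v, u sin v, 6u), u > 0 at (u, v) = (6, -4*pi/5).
K = 0

Coefficients of the first fundamental form: E = 37, F = 0, G = u^2.
Coefficients of the second fundamental form: L = 0, M = 0, N = 6*sqrt(37)*u^2/(37*Abs(u)).
Assemble K = (LN − M²)/(EG − F²) = 0. At (u, v) = (6, -4*pi/5): K = 0.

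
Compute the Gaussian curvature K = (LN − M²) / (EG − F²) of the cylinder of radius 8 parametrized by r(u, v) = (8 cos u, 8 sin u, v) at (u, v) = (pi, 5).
K = 0

Coefficients of the first fundamental form: E = 64, F = 0, G = 1.
Coefficients of the second fundamental form: L = -8, M = 0, N = 0.
Assemble K = (LN − M²)/(EG − F²) = 0. At (u, v) = (pi, 5): K = 0.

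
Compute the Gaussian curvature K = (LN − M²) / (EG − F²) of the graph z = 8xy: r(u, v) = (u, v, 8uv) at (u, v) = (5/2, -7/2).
K = -64/1404225

Coefficients of the first fundamental form: E = 64*v^2 + 1, F = 64*u*v, G = 64*u^2 + 1.
Coefficients of the second fundamental form: L = 0, M = 8/sqrt(64*u^2 + 64*v^2 + 1), N = 0.
Assemble K = (LN − M²)/(EG − F²) = -64/(4096*u^4 + 8192*u^2*v^2 + 128*u^2 + 4096*v^4 + 128*v^2 + 1). At (u, v) = (5/2, -7/2): K = -64/1404225.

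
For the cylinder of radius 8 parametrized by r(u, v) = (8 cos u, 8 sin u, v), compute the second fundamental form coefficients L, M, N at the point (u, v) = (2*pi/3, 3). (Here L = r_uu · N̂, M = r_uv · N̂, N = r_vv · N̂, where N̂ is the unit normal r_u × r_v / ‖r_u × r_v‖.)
L = -8;  M = 0;  N = 0

Compute the unit normal N̂(u, v) = (cos(u), sin(u), 0), and the second partials r_uu, r_uv, r_vv. Take dot products:
  L(u, v) = r_uu · N̂ = -8,
  M(u, v) = r_uv · N̂ = 0,
  N(u, v) = r_vv · N̂ = 0.
Evaluating at (u, v) = (2*pi/3, 3):
  L = -8, M = 0, N = 0.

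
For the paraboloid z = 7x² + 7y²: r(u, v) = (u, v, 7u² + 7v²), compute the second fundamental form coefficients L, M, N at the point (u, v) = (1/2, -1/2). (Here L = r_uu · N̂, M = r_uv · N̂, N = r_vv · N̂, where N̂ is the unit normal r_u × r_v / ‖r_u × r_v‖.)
L = 14*sqrt(11)/33;  M = 0;  N = 14*sqrt(11)/33

Compute the unit normal N̂(u, v) = (-14*u/sqrt(196*u^2 + 196*v^2 + 1), -14*v/sqrt(196*u^2 + 196*v^2 + 1), 1/sqrt(196*u^2 + 196*v^2 + 1)), and the second partials r_uu, r_uv, r_vv. Take dot products:
  L(u, v) = r_uu · N̂ = 14/sqrt(196*u^2 + 196*v^2 + 1),
  M(u, v) = r_uv · N̂ = 0,
  N(u, v) = r_vv · N̂ = 14/sqrt(196*u^2 + 196*v^2 + 1).
Evaluating at (u, v) = (1/2, -1/2):
  L = 14*sqrt(11)/33, M = 0, N = 14*sqrt(11)/33.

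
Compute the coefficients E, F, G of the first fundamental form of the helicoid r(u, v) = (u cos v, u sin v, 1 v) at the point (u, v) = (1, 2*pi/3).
E = 1;  F = 0;  G = 2

Partials: r_u = (cos(v), sin(v), 0), r_v = (-u*sin(v), u*cos(v), 1). As functions of (u, v):
  E = r_u · r_u = 1,
  F = r_u · r_v = 0,
  G = r_v · r_v = u^2 + 1.
Evaluating at (u, v) = (1, 2*pi/3): E = 1, F = 0, G = 2.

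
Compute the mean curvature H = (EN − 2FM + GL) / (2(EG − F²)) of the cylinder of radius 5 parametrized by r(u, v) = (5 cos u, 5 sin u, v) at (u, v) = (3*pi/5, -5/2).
H = -1/10

With E = 25, F = 0, G = 1, L = -5, M = 0, N = 0, assemble
  H = (EN − 2FM + GL) / (2(EG − F²)) = -1/10.
At (u, v) = (3*pi/5, -5/2): H = -1/10.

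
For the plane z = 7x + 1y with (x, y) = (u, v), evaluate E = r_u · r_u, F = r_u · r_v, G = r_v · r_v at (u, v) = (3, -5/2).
E = 50;  F = 7;  G = 2

Partials: r_u = (1, 0, 7), r_v = (0, 1, 1). As functions of (u, v):
  E = r_u · r_u = 50,
  F = r_u · r_v = 7,
  G = r_v · r_v = 2.
Evaluating at (u, v) = (3, -5/2): E = 50, F = 7, G = 2.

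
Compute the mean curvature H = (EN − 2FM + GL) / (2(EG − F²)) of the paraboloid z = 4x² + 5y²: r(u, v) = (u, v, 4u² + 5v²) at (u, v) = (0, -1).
H = 409*sqrt(101)/10201

With E = 64*u^2 + 1, F = 80*u*v, G = 100*v^2 + 1, L = 8/sqrt(64*u^2 + 100*v^2 + 1), M = 0, N = 10/sqrt(64*u^2 + 100*v^2 + 1), assemble
  H = (EN − 2FM + GL) / (2(EG − F²)) = (320*u^2 + 400*v^2 + 9)/(64*u^2 + 100*v^2 + 1)^(3/2).
At (u, v) = (0, -1): H = 409*sqrt(101)/10201.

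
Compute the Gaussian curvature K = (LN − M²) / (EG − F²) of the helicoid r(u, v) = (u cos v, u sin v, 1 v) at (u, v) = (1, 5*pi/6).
K = -1/4

Coefficients of the first fundamental form: E = 1, F = 0, G = u^2 + 1.
Coefficients of the second fundamental form: L = 0, M = -1/sqrt(u^2 + 1), N = 0.
Assemble K = (LN − M²)/(EG − F²) = -1/(u^2 + 1)^2. At (u, v) = (1, 5*pi/6): K = -1/4.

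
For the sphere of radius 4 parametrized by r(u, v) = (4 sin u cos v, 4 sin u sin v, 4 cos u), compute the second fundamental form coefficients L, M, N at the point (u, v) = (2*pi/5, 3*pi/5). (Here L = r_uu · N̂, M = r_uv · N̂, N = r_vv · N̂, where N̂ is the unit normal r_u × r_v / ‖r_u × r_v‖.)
L = -4;  M = 0;  N = -5/2 - sqrt(5)/2

Compute the unit normal N̂(u, v) = (sin(u)^2*cos(v)/Abs(sin(u)), sin(u)^2*sin(v)/Abs(sin(u)), sin(2*u)/(2*Abs(sin(u)))), and the second partials r_uu, r_uv, r_vv. Take dot products:
  L(u, v) = r_uu · N̂ = -4*sin(u)/Abs(sin(u)),
  M(u, v) = r_uv · N̂ = 0,
  N(u, v) = r_vv · N̂ = -4*sin(u)^3/Abs(sin(u)).
Evaluating at (u, v) = (2*pi/5, 3*pi/5):
  L = -4, M = 0, N = -5/2 - sqrt(5)/2.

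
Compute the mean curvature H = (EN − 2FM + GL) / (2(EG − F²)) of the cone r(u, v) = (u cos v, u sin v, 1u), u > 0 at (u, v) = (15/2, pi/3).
H = sqrt(2)/30

With E = 2, F = 0, G = u^2, L = 0, M = 0, N = sqrt(2)*u^2/(2*Abs(u)), assemble
  H = (EN − 2FM + GL) / (2(EG − F²)) = sqrt(2)/(4*Abs(u)).
At (u, v) = (15/2, pi/3): H = sqrt(2)/30.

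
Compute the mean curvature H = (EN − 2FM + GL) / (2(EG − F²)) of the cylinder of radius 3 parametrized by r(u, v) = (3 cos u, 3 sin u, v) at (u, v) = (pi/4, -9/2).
H = -1/6

With E = 9, F = 0, G = 1, L = -3, M = 0, N = 0, assemble
  H = (EN − 2FM + GL) / (2(EG − F²)) = -1/6.
At (u, v) = (pi/4, -9/2): H = -1/6.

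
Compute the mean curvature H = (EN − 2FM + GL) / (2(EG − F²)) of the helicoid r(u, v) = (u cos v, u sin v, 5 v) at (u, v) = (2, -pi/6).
H = 0

With E = 1, F = 0, G = u^2 + 25, L = 0, M = -5/sqrt(u^2 + 25), N = 0, assemble
  H = (EN − 2FM + GL) / (2(EG − F²)) = 0.
At (u, v) = (2, -pi/6): H = 0.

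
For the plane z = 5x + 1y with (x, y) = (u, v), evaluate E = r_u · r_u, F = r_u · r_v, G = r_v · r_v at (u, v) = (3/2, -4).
E = 26;  F = 5;  G = 2

Partials: r_u = (1, 0, 5), r_v = (0, 1, 1). As functions of (u, v):
  E = r_u · r_u = 26,
  F = r_u · r_v = 5,
  G = r_v · r_v = 2.
Evaluating at (u, v) = (3/2, -4): E = 26, F = 5, G = 2.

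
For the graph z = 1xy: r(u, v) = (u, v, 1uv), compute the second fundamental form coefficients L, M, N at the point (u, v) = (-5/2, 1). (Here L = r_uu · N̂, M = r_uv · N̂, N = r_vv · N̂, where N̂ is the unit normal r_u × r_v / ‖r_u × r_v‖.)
L = 0;  M = 2*sqrt(33)/33;  N = 0

Compute the unit normal N̂(u, v) = (-v/sqrt(u^2 + v^2 + 1), -u/sqrt(u^2 + v^2 + 1), 1/sqrt(u^2 + v^2 + 1)), and the second partials r_uu, r_uv, r_vv. Take dot products:
  L(u, v) = r_uu · N̂ = 0,
  M(u, v) = r_uv · N̂ = 1/sqrt(u^2 + v^2 + 1),
  N(u, v) = r_vv · N̂ = 0.
Evaluating at (u, v) = (-5/2, 1):
  L = 0, M = 2*sqrt(33)/33, N = 0.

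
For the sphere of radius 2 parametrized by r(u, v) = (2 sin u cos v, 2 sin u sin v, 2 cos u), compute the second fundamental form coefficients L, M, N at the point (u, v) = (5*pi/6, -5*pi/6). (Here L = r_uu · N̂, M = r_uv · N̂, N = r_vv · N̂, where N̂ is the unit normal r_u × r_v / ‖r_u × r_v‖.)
L = -2;  M = 0;  N = -1/2

Compute the unit normal N̂(u, v) = (sin(u)^2*cos(v)/Abs(sin(u)), sin(u)^2*sin(v)/Abs(sin(u)), sin(2*u)/(2*Abs(sin(u)))), and the second partials r_uu, r_uv, r_vv. Take dot products:
  L(u, v) = r_uu · N̂ = -2*sin(u)/Abs(sin(u)),
  M(u, v) = r_uv · N̂ = 0,
  N(u, v) = r_vv · N̂ = -2*sin(u)^3/Abs(sin(u)).
Evaluating at (u, v) = (5*pi/6, -5*pi/6):
  L = -2, M = 0, N = -1/2.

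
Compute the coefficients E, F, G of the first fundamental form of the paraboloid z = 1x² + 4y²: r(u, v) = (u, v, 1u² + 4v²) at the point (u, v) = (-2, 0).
E = 17;  F = 0;  G = 1

Partials: r_u = (1, 0, 2*u), r_v = (0, 1, 8*v). As functions of (u, v):
  E = r_u · r_u = 4*u^2 + 1,
  F = r_u · r_v = 16*u*v,
  G = r_v · r_v = 64*v^2 + 1.
Evaluating at (u, v) = (-2, 0): E = 17, F = 0, G = 1.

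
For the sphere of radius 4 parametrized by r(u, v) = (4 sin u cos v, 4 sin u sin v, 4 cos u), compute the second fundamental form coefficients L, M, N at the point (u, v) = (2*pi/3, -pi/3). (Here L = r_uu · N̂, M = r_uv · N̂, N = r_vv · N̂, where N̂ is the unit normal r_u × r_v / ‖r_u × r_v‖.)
L = -4;  M = 0;  N = -3

Compute the unit normal N̂(u, v) = (sin(u)^2*cos(v)/Abs(sin(u)), sin(u)^2*sin(v)/Abs(sin(u)), sin(2*u)/(2*Abs(sin(u)))), and the second partials r_uu, r_uv, r_vv. Take dot products:
  L(u, v) = r_uu · N̂ = -4*sin(u)/Abs(sin(u)),
  M(u, v) = r_uv · N̂ = 0,
  N(u, v) = r_vv · N̂ = -4*sin(u)^3/Abs(sin(u)).
Evaluating at (u, v) = (2*pi/3, -pi/3):
  L = -4, M = 0, N = -3.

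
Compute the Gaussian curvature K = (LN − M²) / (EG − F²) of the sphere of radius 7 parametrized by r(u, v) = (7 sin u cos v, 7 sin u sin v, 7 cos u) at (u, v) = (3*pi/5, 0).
K = 1/49

Coefficients of the first fundamental form: E = 49, F = 0, G = 49*sin(u)^2.
Coefficients of the second fundamental form: L = -7*sin(u)/Abs(sin(u)), M = 0, N = -7*sin(u)^3/Abs(sin(u)).
Assemble K = (LN − M²)/(EG − F²) = 1/49. At (u, v) = (3*pi/5, 0): K = 1/49.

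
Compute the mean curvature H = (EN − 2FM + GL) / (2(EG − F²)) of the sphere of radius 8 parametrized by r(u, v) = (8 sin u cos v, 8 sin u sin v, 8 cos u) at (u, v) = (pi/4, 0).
H = -1/8

With E = 64, F = 0, G = 64*sin(u)^2, L = -8*sin(u)/Abs(sin(u)), M = 0, N = -8*sin(u)^3/Abs(sin(u)), assemble
  H = (EN − 2FM + GL) / (2(EG − F²)) = -sin(u)/(8*Abs(sin(u))).
At (u, v) = (pi/4, 0): H = -1/8.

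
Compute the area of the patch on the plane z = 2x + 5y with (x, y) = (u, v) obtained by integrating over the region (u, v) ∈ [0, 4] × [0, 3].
Area = 12*sqrt(30)

Area = ∫∫ √(EG − F²) du dv with √(EG − F²) = sqrt(30). Integrating over [0, 4] × [0, 3] gives 12*sqrt(30).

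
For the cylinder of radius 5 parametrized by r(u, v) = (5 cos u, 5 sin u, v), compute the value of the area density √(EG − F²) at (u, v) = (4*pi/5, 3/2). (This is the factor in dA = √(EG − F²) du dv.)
√(EG − F²)|_{(4*pi/5, 3/2)} = 5

E = 25, F = 0, G = 1, so EG − F² = 25. Taking the positive square root: √(EG − F²) = 5. At (u, v) = (4*pi/5, 3/2): 5.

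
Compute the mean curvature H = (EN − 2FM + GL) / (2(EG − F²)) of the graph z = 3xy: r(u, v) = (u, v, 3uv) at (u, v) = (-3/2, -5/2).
H = -81*sqrt(310)/9610

With E = 9*v^2 + 1, F = 9*u*v, G = 9*u^2 + 1, L = 0, M = 3/sqrt(9*u^2 + 9*v^2 + 1), N = 0, assemble
  H = (EN − 2FM + GL) / (2(EG − F²)) = -27*u*v/(9*u^2 + 9*v^2 + 1)^(3/2).
At (u, v) = (-3/2, -5/2): H = -81*sqrt(310)/9610.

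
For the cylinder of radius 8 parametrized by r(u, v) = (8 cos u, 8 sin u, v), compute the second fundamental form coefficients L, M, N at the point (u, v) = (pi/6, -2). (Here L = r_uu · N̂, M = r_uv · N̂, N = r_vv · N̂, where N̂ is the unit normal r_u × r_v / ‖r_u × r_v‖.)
L = -8;  M = 0;  N = 0

Compute the unit normal N̂(u, v) = (cos(u), sin(u), 0), and the second partials r_uu, r_uv, r_vv. Take dot products:
  L(u, v) = r_uu · N̂ = -8,
  M(u, v) = r_uv · N̂ = 0,
  N(u, v) = r_vv · N̂ = 0.
Evaluating at (u, v) = (pi/6, -2):
  L = -8, M = 0, N = 0.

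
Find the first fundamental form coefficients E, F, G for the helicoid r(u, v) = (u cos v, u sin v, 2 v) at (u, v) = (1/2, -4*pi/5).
E = 1;  F = 0;  G = 17/4

Partials: r_u = (cos(v), sin(v), 0), r_v = (-u*sin(v), u*cos(v), 2). As functions of (u, v):
  E = r_u · r_u = 1,
  F = r_u · r_v = 0,
  G = r_v · r_v = u^2 + 4.
Evaluating at (u, v) = (1/2, -4*pi/5): E = 1, F = 0, G = 17/4.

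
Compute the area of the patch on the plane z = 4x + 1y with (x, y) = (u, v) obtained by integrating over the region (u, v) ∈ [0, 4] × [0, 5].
Area = 60*sqrt(2)

Area = ∫∫ √(EG − F²) du dv with √(EG − F²) = 3*sqrt(2). Integrating over [0, 4] × [0, 5] gives 60*sqrt(2).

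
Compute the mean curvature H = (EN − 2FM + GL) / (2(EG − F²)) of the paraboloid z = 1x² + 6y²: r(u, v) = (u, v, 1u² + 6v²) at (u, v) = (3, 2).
H = 799*sqrt(613)/375769

With E = 4*u^2 + 1, F = 24*u*v, G = 144*v^2 + 1, L = 2/sqrt(4*u^2 + 144*v^2 + 1), M = 0, N = 12/sqrt(4*u^2 + 144*v^2 + 1), assemble
  H = (EN − 2FM + GL) / (2(EG − F²)) = (24*u^2 + 144*v^2 + 7)/(4*u^2 + 144*v^2 + 1)^(3/2).
At (u, v) = (3, 2): H = 799*sqrt(613)/375769.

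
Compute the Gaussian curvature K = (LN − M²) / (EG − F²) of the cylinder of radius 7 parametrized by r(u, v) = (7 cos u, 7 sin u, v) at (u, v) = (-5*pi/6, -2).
K = 0

Coefficients of the first fundamental form: E = 49, F = 0, G = 1.
Coefficients of the second fundamental form: L = -7, M = 0, N = 0.
Assemble K = (LN − M²)/(EG − F²) = 0. At (u, v) = (-5*pi/6, -2): K = 0.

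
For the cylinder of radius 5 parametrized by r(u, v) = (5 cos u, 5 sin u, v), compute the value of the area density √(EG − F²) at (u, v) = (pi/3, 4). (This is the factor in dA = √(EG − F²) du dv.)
√(EG − F²)|_{(pi/3, 4)} = 5

E = 25, F = 0, G = 1, so EG − F² = 25. Taking the positive square root: √(EG − F²) = 5. At (u, v) = (pi/3, 4): 5.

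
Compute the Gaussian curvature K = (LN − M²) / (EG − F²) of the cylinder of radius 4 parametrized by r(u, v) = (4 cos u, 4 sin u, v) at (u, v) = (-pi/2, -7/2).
K = 0

Coefficients of the first fundamental form: E = 16, F = 0, G = 1.
Coefficients of the second fundamental form: L = -4, M = 0, N = 0.
Assemble K = (LN − M²)/(EG − F²) = 0. At (u, v) = (-pi/2, -7/2): K = 0.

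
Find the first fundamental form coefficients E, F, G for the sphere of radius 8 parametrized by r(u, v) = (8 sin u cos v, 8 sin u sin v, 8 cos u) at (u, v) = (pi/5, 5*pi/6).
E = 64;  F = 0;  G = 40 - 8*sqrt(5)

Partials: r_u = (8*cos(u)*cos(v), 8*sin(v)*cos(u), -8*sin(u)), r_v = (-8*sin(u)*sin(v), 8*sin(u)*cos(v), 0). As functions of (u, v):
  E = r_u · r_u = 64,
  F = r_u · r_v = 0,
  G = r_v · r_v = 64*sin(u)^2.
Evaluating at (u, v) = (pi/5, 5*pi/6): E = 64, F = 0, G = 40 - 8*sqrt(5).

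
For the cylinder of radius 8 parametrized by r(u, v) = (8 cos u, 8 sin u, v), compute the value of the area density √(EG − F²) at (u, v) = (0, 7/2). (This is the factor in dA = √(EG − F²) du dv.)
√(EG − F²)|_{(0, 7/2)} = 8

E = 64, F = 0, G = 1, so EG − F² = 64. Taking the positive square root: √(EG − F²) = 8. At (u, v) = (0, 7/2): 8.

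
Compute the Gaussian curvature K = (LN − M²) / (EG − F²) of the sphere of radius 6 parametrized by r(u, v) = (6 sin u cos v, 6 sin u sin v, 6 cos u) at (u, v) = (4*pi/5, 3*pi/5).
K = 1/36

Coefficients of the first fundamental form: E = 36, F = 0, G = 36*sin(u)^2.
Coefficients of the second fundamental form: L = -6*sin(u)/Abs(sin(u)), M = 0, N = -6*sin(u)^3/Abs(sin(u)).
Assemble K = (LN − M²)/(EG − F²) = 1/36. At (u, v) = (4*pi/5, 3*pi/5): K = 1/36.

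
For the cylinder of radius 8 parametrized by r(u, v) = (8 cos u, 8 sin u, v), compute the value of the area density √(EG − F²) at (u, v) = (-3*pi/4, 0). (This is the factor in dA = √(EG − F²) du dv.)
√(EG − F²)|_{(-3*pi/4, 0)} = 8

E = 64, F = 0, G = 1, so EG − F² = 64. Taking the positive square root: √(EG − F²) = 8. At (u, v) = (-3*pi/4, 0): 8.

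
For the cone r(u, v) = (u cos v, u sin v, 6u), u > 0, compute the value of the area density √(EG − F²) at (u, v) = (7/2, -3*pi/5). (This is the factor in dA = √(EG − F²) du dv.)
√(EG − F²)|_{(7/2, -3*pi/5)} = 7*sqrt(37)/2

E = 37, F = 0, G = u^2, so EG − F² = 37*u^2. Taking the positive square root: √(EG − F²) = sqrt(37)*Abs(u). At (u, v) = (7/2, -3*pi/5): 7*sqrt(37)/2.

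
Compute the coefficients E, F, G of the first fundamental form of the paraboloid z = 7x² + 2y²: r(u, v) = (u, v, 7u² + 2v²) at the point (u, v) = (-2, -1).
E = 785;  F = 112;  G = 17

Partials: r_u = (1, 0, 14*u), r_v = (0, 1, 4*v). As functions of (u, v):
  E = r_u · r_u = 196*u^2 + 1,
  F = r_u · r_v = 56*u*v,
  G = r_v · r_v = 16*v^2 + 1.
Evaluating at (u, v) = (-2, -1): E = 785, F = 112, G = 17.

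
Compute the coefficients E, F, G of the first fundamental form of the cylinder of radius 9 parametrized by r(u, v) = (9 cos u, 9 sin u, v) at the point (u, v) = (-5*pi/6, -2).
E = 81;  F = 0;  G = 1

Partials: r_u = (-9*sin(u), 9*cos(u), 0), r_v = (0, 0, 1). As functions of (u, v):
  E = r_u · r_u = 81,
  F = r_u · r_v = 0,
  G = r_v · r_v = 1.
Evaluating at (u, v) = (-5*pi/6, -2): E = 81, F = 0, G = 1.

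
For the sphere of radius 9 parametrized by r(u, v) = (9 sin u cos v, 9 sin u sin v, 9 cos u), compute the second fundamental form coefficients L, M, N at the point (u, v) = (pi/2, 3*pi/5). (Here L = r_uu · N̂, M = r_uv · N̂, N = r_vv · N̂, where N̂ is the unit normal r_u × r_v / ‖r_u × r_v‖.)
L = -9;  M = 0;  N = -9

Compute the unit normal N̂(u, v) = (sin(u)^2*cos(v)/Abs(sin(u)), sin(u)^2*sin(v)/Abs(sin(u)), sin(2*u)/(2*Abs(sin(u)))), and the second partials r_uu, r_uv, r_vv. Take dot products:
  L(u, v) = r_uu · N̂ = -9*sin(u)/Abs(sin(u)),
  M(u, v) = r_uv · N̂ = 0,
  N(u, v) = r_vv · N̂ = -9*sin(u)^3/Abs(sin(u)).
Evaluating at (u, v) = (pi/2, 3*pi/5):
  L = -9, M = 0, N = -9.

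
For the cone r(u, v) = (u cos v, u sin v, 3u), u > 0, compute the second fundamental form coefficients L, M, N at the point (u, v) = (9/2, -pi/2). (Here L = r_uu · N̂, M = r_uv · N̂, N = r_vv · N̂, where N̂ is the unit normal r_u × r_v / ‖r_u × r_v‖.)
L = 0;  M = 0;  N = 27*sqrt(10)/20

Compute the unit normal N̂(u, v) = (-3*sqrt(10)*u*cos(v)/(10*Abs(u)), -3*sqrt(10)*u*sin(v)/(10*Abs(u)), sqrt(10)*u/(10*Abs(u))), and the second partials r_uu, r_uv, r_vv. Take dot products:
  L(u, v) = r_uu · N̂ = 0,
  M(u, v) = r_uv · N̂ = 0,
  N(u, v) = r_vv · N̂ = 3*sqrt(10)*u^2/(10*Abs(u)).
Evaluating at (u, v) = (9/2, -pi/2):
  L = 0, M = 0, N = 27*sqrt(10)/20.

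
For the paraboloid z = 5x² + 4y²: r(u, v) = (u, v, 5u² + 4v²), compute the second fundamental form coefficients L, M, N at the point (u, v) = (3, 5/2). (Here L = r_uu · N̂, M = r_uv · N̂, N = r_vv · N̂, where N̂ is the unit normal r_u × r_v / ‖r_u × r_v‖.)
L = 10*sqrt(1301)/1301;  M = 0;  N = 8*sqrt(1301)/1301

Compute the unit normal N̂(u, v) = (-10*u/sqrt(100*u^2 + 64*v^2 + 1), -8*v/sqrt(100*u^2 + 64*v^2 + 1), 1/sqrt(100*u^2 + 64*v^2 + 1)), and the second partials r_uu, r_uv, r_vv. Take dot products:
  L(u, v) = r_uu · N̂ = 10/sqrt(100*u^2 + 64*v^2 + 1),
  M(u, v) = r_uv · N̂ = 0,
  N(u, v) = r_vv · N̂ = 8/sqrt(100*u^2 + 64*v^2 + 1).
Evaluating at (u, v) = (3, 5/2):
  L = 10*sqrt(1301)/1301, M = 0, N = 8*sqrt(1301)/1301.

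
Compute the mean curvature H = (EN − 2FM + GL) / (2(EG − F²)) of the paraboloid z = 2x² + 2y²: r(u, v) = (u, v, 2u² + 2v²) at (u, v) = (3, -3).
H = 580/4913

With E = 16*u^2 + 1, F = 16*u*v, G = 16*v^2 + 1, L = 4/sqrt(16*u^2 + 16*v^2 + 1), M = 0, N = 4/sqrt(16*u^2 + 16*v^2 + 1), assemble
  H = (EN − 2FM + GL) / (2(EG − F²)) = 4*(8*u^2 + 8*v^2 + 1)/(16*u^2 + 16*v^2 + 1)^(3/2).
At (u, v) = (3, -3): H = 580/4913.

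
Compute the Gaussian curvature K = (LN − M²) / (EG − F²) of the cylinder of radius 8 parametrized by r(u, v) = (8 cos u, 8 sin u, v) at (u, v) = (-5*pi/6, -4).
K = 0

Coefficients of the first fundamental form: E = 64, F = 0, G = 1.
Coefficients of the second fundamental form: L = -8, M = 0, N = 0.
Assemble K = (LN − M²)/(EG − F²) = 0. At (u, v) = (-5*pi/6, -4): K = 0.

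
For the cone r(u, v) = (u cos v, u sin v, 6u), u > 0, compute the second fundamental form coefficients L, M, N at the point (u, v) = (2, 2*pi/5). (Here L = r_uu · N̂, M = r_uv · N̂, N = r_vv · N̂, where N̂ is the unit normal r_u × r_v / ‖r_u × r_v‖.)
L = 0;  M = 0;  N = 12*sqrt(37)/37

Compute the unit normal N̂(u, v) = (-6*sqrt(37)*u*cos(v)/(37*Abs(u)), -6*sqrt(37)*u*sin(v)/(37*Abs(u)), sqrt(37)*u/(37*Abs(u))), and the second partials r_uu, r_uv, r_vv. Take dot products:
  L(u, v) = r_uu · N̂ = 0,
  M(u, v) = r_uv · N̂ = 0,
  N(u, v) = r_vv · N̂ = 6*sqrt(37)*u^2/(37*Abs(u)).
Evaluating at (u, v) = (2, 2*pi/5):
  L = 0, M = 0, N = 12*sqrt(37)/37.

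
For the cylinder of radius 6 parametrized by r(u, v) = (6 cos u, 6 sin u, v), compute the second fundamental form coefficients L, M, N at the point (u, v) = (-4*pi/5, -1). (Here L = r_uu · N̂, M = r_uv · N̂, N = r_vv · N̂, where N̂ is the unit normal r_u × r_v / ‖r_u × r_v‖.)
L = -6;  M = 0;  N = 0

Compute the unit normal N̂(u, v) = (cos(u), sin(u), 0), and the second partials r_uu, r_uv, r_vv. Take dot products:
  L(u, v) = r_uu · N̂ = -6,
  M(u, v) = r_uv · N̂ = 0,
  N(u, v) = r_vv · N̂ = 0.
Evaluating at (u, v) = (-4*pi/5, -1):
  L = -6, M = 0, N = 0.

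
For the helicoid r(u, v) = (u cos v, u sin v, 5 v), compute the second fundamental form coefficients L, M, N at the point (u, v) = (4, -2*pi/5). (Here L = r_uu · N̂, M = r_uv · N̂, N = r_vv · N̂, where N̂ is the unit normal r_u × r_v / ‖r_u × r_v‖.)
L = 0;  M = -5*sqrt(41)/41;  N = 0

Compute the unit normal N̂(u, v) = (5*sin(v)/sqrt(u^2 + 25), -5*cos(v)/sqrt(u^2 + 25), u/sqrt(u^2 + 25)), and the second partials r_uu, r_uv, r_vv. Take dot products:
  L(u, v) = r_uu · N̂ = 0,
  M(u, v) = r_uv · N̂ = -5/sqrt(u^2 + 25),
  N(u, v) = r_vv · N̂ = 0.
Evaluating at (u, v) = (4, -2*pi/5):
  L = 0, M = -5*sqrt(41)/41, N = 0.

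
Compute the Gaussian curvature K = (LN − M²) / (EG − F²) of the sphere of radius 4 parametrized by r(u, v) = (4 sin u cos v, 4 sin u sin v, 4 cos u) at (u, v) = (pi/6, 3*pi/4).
K = 1/16

Coefficients of the first fundamental form: E = 16, F = 0, G = 16*sin(u)^2.
Coefficients of the second fundamental form: L = -4*sin(u)/Abs(sin(u)), M = 0, N = -4*sin(u)^3/Abs(sin(u)).
Assemble K = (LN − M²)/(EG − F²) = 1/16. At (u, v) = (pi/6, 3*pi/4): K = 1/16.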